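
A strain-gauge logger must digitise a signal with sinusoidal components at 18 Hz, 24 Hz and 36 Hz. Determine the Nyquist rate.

Highest-frequency component: 36 Hz.
Nyquist rate = 2 × 36 Hz = 72 Hz.

72 Hz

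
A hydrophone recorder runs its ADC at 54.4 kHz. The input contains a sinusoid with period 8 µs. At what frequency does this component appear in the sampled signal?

16.2 kHz

T = 8 µs → f = 1/T = 125 kHz.
125 kHz mod fs = 16.2 kHz.
16.2 kHz ≤ fs/2 = 27.2 kHz, appears at 16.2 kHz.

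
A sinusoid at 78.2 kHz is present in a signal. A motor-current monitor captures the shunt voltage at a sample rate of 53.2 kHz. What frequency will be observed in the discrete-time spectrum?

25 kHz

78.2 kHz mod fs = 25 kHz.
25 kHz ≤ fs/2 = 26.6 kHz, appears at 25 kHz.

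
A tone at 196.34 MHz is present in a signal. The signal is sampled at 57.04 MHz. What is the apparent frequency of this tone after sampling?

196.34 MHz mod fs = 25.22 MHz.
25.22 MHz ≤ fs/2 = 28.52 MHz, appears at 25.22 MHz.

25.22 MHz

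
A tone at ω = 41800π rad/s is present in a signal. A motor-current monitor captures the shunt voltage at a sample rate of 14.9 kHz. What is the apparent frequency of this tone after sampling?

6 kHz

ω = 41800π rad/s → f = ω/(2π) = 20900 Hz = 20.9 kHz.
20.9 kHz mod fs = 6 kHz.
6 kHz ≤ fs/2 = 7.45 kHz, appears at 6 kHz.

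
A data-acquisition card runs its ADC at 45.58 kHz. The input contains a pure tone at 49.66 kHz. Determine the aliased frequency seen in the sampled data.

49.66 kHz mod fs = 4.08 kHz.
4.08 kHz ≤ fs/2 = 22.79 kHz, appears at 4.08 kHz.

4.08 kHz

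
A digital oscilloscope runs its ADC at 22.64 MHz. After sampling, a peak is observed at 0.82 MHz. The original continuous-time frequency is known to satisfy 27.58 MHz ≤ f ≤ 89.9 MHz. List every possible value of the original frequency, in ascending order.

Frequencies that alias to 0.82 MHz are k·fs ± 0.82 MHz for integer k ≥ 0.
k=0: 0.82 MHz.
k=1: 21.82 MHz, 23.46 MHz.
k=2: 44.46 MHz, 46.1 MHz.
k=3: 67.1 MHz, 68.74 MHz.
k=4: 89.74 MHz, 91.38 MHz.
k=5: 112.38 MHz, 114.02 MHz.
Within [27.58 MHz, 89.9 MHz]: 44.46 MHz, 46.1 MHz, 67.1 MHz, 68.74 MHz, 89.74 MHz.

44.46 MHz, 46.1 MHz, 67.1 MHz, 68.74 MHz, 89.74 MHz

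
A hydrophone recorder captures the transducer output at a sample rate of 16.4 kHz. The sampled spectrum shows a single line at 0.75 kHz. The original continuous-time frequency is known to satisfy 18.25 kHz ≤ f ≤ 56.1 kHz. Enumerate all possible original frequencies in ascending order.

32.05 kHz, 33.55 kHz, 48.45 kHz, 49.95 kHz

Frequencies that alias to 0.75 kHz are k·fs ± 0.75 kHz for integer k ≥ 0.
k=0: 0.75 kHz.
k=1: 15.65 kHz, 17.15 kHz.
k=2: 32.05 kHz, 33.55 kHz.
k=3: 48.45 kHz, 49.95 kHz.
k=4: 64.85 kHz, 66.35 kHz.
Within [18.25 kHz, 56.1 kHz]: 32.05 kHz, 33.55 kHz, 48.45 kHz, 49.95 kHz.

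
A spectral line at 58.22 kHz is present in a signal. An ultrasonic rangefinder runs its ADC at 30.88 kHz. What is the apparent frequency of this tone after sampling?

58.22 kHz mod fs = 27.34 kHz.
27.34 kHz > fs/2 = 15.44 kHz, folds to fs − 27.34 kHz = 3.54 kHz.

3.54 kHz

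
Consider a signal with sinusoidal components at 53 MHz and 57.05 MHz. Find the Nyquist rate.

114.1 MHz

Highest-frequency component: 57.05 MHz.
Nyquist rate = 2 × 57.05 MHz = 114.1 MHz.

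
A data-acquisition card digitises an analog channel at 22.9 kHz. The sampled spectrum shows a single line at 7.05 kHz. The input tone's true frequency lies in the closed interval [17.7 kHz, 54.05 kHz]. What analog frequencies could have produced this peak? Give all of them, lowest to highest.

Frequencies that alias to 7.05 kHz are k·fs ± 7.05 kHz for integer k ≥ 0.
k=0: 7.05 kHz.
k=1: 15.85 kHz, 29.95 kHz.
k=2: 38.75 kHz, 52.85 kHz.
k=3: 61.65 kHz, 75.75 kHz.
Within [17.7 kHz, 54.05 kHz]: 29.95 kHz, 38.75 kHz, 52.85 kHz.

29.95 kHz, 38.75 kHz, 52.85 kHz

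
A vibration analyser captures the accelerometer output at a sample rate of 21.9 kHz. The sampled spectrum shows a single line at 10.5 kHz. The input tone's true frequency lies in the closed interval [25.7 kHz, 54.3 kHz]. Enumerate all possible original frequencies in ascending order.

32.4 kHz, 33.3 kHz, 54.3 kHz

Frequencies that alias to 10.5 kHz are k·fs ± 10.5 kHz for integer k ≥ 0.
k=0: 10.5 kHz.
k=1: 11.4 kHz, 32.4 kHz.
k=2: 33.3 kHz, 54.3 kHz.
k=3: 55.2 kHz, 76.2 kHz.
Within [25.7 kHz, 54.3 kHz]: 32.4 kHz, 33.3 kHz, 54.3 kHz.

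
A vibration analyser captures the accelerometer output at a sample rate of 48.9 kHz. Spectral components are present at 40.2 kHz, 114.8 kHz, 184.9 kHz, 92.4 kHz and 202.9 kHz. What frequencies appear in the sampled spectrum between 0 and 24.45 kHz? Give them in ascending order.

fs/2 = 24.45 kHz.
40.2 kHz > fs/2 = 24.45 kHz, folds to fs − 40.2 kHz = 8.7 kHz.
114.8 kHz mod fs = 17 kHz.
17 kHz ≤ fs/2 = 24.45 kHz, appears at 17 kHz.
184.9 kHz mod fs = 38.2 kHz.
38.2 kHz > fs/2 = 24.45 kHz, folds to fs − 38.2 kHz = 10.7 kHz.
92.4 kHz mod fs = 43.5 kHz.
43.5 kHz > fs/2 = 24.45 kHz, folds to fs − 43.5 kHz = 5.4 kHz.
202.9 kHz mod fs = 7.3 kHz.
7.3 kHz ≤ fs/2 = 24.45 kHz, appears at 7.3 kHz.
Distinct values: {5.4 kHz, 7.3 kHz, 8.7 kHz, 10.7 kHz, 17 kHz}.

5.4 kHz, 7.3 kHz, 8.7 kHz, 10.7 kHz, 17 kHz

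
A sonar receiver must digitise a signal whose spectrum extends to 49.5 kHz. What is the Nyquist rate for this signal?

99 kHz

Nyquist rate = 2 × 49.5 kHz = 99 kHz.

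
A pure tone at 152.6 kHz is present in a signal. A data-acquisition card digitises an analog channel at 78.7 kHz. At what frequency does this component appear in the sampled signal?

152.6 kHz mod fs = 73.9 kHz.
73.9 kHz > fs/2 = 39.35 kHz, folds to fs − 73.9 kHz = 4.8 kHz.

4.8 kHz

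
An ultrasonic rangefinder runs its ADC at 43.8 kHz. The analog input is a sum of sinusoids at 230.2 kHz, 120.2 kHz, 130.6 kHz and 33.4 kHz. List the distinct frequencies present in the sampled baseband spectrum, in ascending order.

0.8 kHz, 10.4 kHz, 11.2 kHz

fs/2 = 21.9 kHz.
230.2 kHz mod fs = 11.2 kHz.
11.2 kHz ≤ fs/2 = 21.9 kHz, appears at 11.2 kHz.
120.2 kHz mod fs = 32.6 kHz.
32.6 kHz > fs/2 = 21.9 kHz, folds to fs − 32.6 kHz = 11.2 kHz.
130.6 kHz mod fs = 43 kHz.
43 kHz > fs/2 = 21.9 kHz, folds to fs − 43 kHz = 0.8 kHz.
33.4 kHz > fs/2 = 21.9 kHz, folds to fs − 33.4 kHz = 10.4 kHz.
Distinct values: {0.8 kHz, 10.4 kHz, 11.2 kHz}.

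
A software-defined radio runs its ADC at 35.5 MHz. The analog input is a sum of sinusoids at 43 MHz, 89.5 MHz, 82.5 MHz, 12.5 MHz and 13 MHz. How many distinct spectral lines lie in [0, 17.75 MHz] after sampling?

5

fs/2 = 17.75 MHz.
43 MHz mod fs = 7.5 MHz.
7.5 MHz ≤ fs/2 = 17.75 MHz, appears at 7.5 MHz.
89.5 MHz mod fs = 18.5 MHz.
18.5 MHz > fs/2 = 17.75 MHz, folds to fs − 18.5 MHz = 17 MHz.
82.5 MHz mod fs = 11.5 MHz.
11.5 MHz ≤ fs/2 = 17.75 MHz, appears at 11.5 MHz.
12.5 MHz ≤ fs/2 = 17.75 MHz, passes unchanged.
13 MHz ≤ fs/2 = 17.75 MHz, passes unchanged.
Distinct values: {7.5 MHz, 11.5 MHz, 12.5 MHz, 13 MHz, 17 MHz} → 5.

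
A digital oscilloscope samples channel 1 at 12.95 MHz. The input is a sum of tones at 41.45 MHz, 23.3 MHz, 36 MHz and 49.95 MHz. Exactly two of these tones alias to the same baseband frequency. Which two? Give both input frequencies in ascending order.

fs/2 = 6.475 MHz.
41.45 MHz mod fs = 2.6 MHz.
2.6 MHz ≤ fs/2 = 6.475 MHz, appears at 2.6 MHz.
23.3 MHz mod fs = 10.35 MHz.
10.35 MHz > fs/2 = 6.475 MHz, folds to fs − 10.35 MHz = 2.6 MHz.
36 MHz mod fs = 10.1 MHz.
10.1 MHz > fs/2 = 6.475 MHz, folds to fs − 10.1 MHz = 2.85 MHz.
49.95 MHz mod fs = 11.1 MHz.
11.1 MHz > fs/2 = 6.475 MHz, folds to fs − 11.1 MHz = 1.85 MHz.
23.3 MHz and 41.45 MHz both map to 2.6 MHz.

23.3 MHz, 41.45 MHz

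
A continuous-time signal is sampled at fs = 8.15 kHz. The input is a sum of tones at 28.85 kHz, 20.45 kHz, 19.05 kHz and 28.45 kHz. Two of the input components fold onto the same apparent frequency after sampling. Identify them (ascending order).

20.45 kHz, 28.45 kHz

fs/2 = 4.075 kHz.
28.85 kHz mod fs = 4.4 kHz.
4.4 kHz > fs/2 = 4.075 kHz, folds to fs − 4.4 kHz = 3.75 kHz.
20.45 kHz mod fs = 4.15 kHz.
4.15 kHz > fs/2 = 4.075 kHz, folds to fs − 4.15 kHz = 4 kHz.
19.05 kHz mod fs = 2.75 kHz.
2.75 kHz ≤ fs/2 = 4.075 kHz, appears at 2.75 kHz.
28.45 kHz mod fs = 4 kHz.
4 kHz ≤ fs/2 = 4.075 kHz, appears at 4 kHz.
20.45 kHz and 28.45 kHz both map to 4 kHz.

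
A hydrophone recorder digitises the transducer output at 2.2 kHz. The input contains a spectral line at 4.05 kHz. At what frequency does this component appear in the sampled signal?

4.05 kHz mod fs = 1.85 kHz.
1.85 kHz > fs/2 = 1.1 kHz, folds to fs − 1.85 kHz = 0.35 kHz.

0.35 kHz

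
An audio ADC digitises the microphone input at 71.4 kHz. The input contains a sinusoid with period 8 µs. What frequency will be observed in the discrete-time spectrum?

T = 8 µs → f = 1/T = 125 kHz.
125 kHz mod fs = 53.6 kHz.
53.6 kHz > fs/2 = 35.7 kHz, folds to fs − 53.6 kHz = 17.8 kHz.

17.8 kHz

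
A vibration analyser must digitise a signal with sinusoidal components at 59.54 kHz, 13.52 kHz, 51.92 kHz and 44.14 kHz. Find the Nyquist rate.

Highest-frequency component: 59.54 kHz.
Nyquist rate = 2 × 59.54 kHz = 119.08 kHz.

119.08 kHz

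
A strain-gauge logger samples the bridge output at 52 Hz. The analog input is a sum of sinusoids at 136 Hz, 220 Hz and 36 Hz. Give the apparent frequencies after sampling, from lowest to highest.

fs/2 = 26 Hz.
136 Hz mod fs = 32 Hz.
32 Hz > fs/2 = 26 Hz, folds to fs − 32 Hz = 20 Hz.
220 Hz mod fs = 12 Hz.
12 Hz ≤ fs/2 = 26 Hz, appears at 12 Hz.
36 Hz > fs/2 = 26 Hz, folds to fs − 36 Hz = 16 Hz.
Distinct values: {12 Hz, 16 Hz, 20 Hz}.

12 Hz, 16 Hz, 20 Hz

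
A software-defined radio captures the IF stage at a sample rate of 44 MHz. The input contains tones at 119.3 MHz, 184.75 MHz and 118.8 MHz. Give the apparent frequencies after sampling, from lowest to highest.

8.75 MHz, 12.7 MHz, 13.2 MHz

fs/2 = 22 MHz.
119.3 MHz mod fs = 31.3 MHz.
31.3 MHz > fs/2 = 22 MHz, folds to fs − 31.3 MHz = 12.7 MHz.
184.75 MHz mod fs = 8.75 MHz.
8.75 MHz ≤ fs/2 = 22 MHz, appears at 8.75 MHz.
118.8 MHz mod fs = 30.8 MHz.
30.8 MHz > fs/2 = 22 MHz, folds to fs − 30.8 MHz = 13.2 MHz.
Distinct values: {8.75 MHz, 12.7 MHz, 13.2 MHz}.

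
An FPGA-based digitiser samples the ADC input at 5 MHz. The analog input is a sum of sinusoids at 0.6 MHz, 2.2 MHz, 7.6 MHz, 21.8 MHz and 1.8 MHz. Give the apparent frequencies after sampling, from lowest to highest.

0.6 MHz, 1.8 MHz, 2.2 MHz, 2.4 MHz

fs/2 = 2.5 MHz.
0.6 MHz ≤ fs/2 = 2.5 MHz, passes unchanged.
2.2 MHz ≤ fs/2 = 2.5 MHz, passes unchanged.
7.6 MHz mod fs = 2.6 MHz.
2.6 MHz > fs/2 = 2.5 MHz, folds to fs − 2.6 MHz = 2.4 MHz.
21.8 MHz mod fs = 1.8 MHz.
1.8 MHz ≤ fs/2 = 2.5 MHz, appears at 1.8 MHz.
1.8 MHz ≤ fs/2 = 2.5 MHz, passes unchanged.
Distinct values: {0.6 MHz, 1.8 MHz, 2.2 MHz, 2.4 MHz}.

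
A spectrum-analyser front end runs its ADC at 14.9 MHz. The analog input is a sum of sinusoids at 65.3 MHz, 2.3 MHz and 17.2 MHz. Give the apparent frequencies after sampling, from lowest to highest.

fs/2 = 7.45 MHz.
65.3 MHz mod fs = 5.7 MHz.
5.7 MHz ≤ fs/2 = 7.45 MHz, appears at 5.7 MHz.
2.3 MHz ≤ fs/2 = 7.45 MHz, passes unchanged.
17.2 MHz mod fs = 2.3 MHz.
2.3 MHz ≤ fs/2 = 7.45 MHz, appears at 2.3 MHz.
Distinct values: {2.3 MHz, 5.7 MHz}.

2.3 MHz, 5.7 MHz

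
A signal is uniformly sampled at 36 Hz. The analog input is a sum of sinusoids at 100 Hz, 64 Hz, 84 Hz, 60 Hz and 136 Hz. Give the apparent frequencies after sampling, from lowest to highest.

8 Hz, 12 Hz

fs/2 = 18 Hz.
100 Hz mod fs = 28 Hz.
28 Hz > fs/2 = 18 Hz, folds to fs − 28 Hz = 8 Hz.
64 Hz mod fs = 28 Hz.
28 Hz > fs/2 = 18 Hz, folds to fs − 28 Hz = 8 Hz.
84 Hz mod fs = 12 Hz.
12 Hz ≤ fs/2 = 18 Hz, appears at 12 Hz.
60 Hz mod fs = 24 Hz.
24 Hz > fs/2 = 18 Hz, folds to fs − 24 Hz = 12 Hz.
136 Hz mod fs = 28 Hz.
28 Hz > fs/2 = 18 Hz, folds to fs − 28 Hz = 8 Hz.
Distinct values: {8 Hz, 12 Hz}.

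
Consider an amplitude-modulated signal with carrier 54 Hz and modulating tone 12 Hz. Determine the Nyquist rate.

AM sidebands sit at fc ± fm = 42 Hz and 66 Hz.
Highest-frequency component: 66 Hz.
Nyquist rate = 2 × 66 Hz = 132 Hz.

132 Hz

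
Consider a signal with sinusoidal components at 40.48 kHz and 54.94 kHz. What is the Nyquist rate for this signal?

Highest-frequency component: 54.94 kHz.
Nyquist rate = 2 × 54.94 kHz = 109.88 kHz.

109.88 kHz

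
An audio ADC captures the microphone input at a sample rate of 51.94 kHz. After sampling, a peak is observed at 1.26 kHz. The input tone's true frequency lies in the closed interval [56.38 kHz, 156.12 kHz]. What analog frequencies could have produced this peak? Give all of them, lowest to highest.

Frequencies that alias to 1.26 kHz are k·fs ± 1.26 kHz for integer k ≥ 0.
k=0: 1.26 kHz.
k=1: 50.68 kHz, 53.2 kHz.
k=2: 102.62 kHz, 105.14 kHz.
k=3: 154.56 kHz, 157.08 kHz.
k=4: 206.5 kHz, 209.02 kHz.
Within [56.38 kHz, 156.12 kHz]: 102.62 kHz, 105.14 kHz, 154.56 kHz.

102.62 kHz, 105.14 kHz, 154.56 kHz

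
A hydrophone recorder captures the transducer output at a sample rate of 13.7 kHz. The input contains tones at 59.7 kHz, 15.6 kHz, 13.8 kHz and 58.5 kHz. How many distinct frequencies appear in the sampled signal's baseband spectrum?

fs/2 = 6.85 kHz.
59.7 kHz mod fs = 4.9 kHz.
4.9 kHz ≤ fs/2 = 6.85 kHz, appears at 4.9 kHz.
15.6 kHz mod fs = 1.9 kHz.
1.9 kHz ≤ fs/2 = 6.85 kHz, appears at 1.9 kHz.
13.8 kHz mod fs = 0.1 kHz.
0.1 kHz ≤ fs/2 = 6.85 kHz, appears at 0.1 kHz.
58.5 kHz mod fs = 3.7 kHz.
3.7 kHz ≤ fs/2 = 6.85 kHz, appears at 3.7 kHz.
Distinct values: {0.1 kHz, 1.9 kHz, 3.7 kHz, 4.9 kHz} → 4.

4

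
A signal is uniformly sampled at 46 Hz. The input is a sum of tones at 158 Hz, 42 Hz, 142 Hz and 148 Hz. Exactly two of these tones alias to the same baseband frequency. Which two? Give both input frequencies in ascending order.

42 Hz, 142 Hz

fs/2 = 23 Hz.
158 Hz mod fs = 20 Hz.
20 Hz ≤ fs/2 = 23 Hz, appears at 20 Hz.
42 Hz > fs/2 = 23 Hz, folds to fs − 42 Hz = 4 Hz.
142 Hz mod fs = 4 Hz.
4 Hz ≤ fs/2 = 23 Hz, appears at 4 Hz.
148 Hz mod fs = 10 Hz.
10 Hz ≤ fs/2 = 23 Hz, appears at 10 Hz.
42 Hz and 142 Hz both map to 4 Hz.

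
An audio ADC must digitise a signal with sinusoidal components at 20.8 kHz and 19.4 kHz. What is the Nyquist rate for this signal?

Highest-frequency component: 20.8 kHz.
Nyquist rate = 2 × 20.8 kHz = 41.6 kHz.

41.6 kHz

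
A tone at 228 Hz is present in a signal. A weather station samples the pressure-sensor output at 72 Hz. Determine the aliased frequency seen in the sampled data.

12 Hz

228 Hz mod fs = 12 Hz.
12 Hz ≤ fs/2 = 36 Hz, appears at 12 Hz.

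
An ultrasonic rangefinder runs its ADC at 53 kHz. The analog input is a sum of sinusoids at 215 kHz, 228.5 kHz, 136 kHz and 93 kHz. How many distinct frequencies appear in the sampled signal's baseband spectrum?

4

fs/2 = 26.5 kHz.
215 kHz mod fs = 3 kHz.
3 kHz ≤ fs/2 = 26.5 kHz, appears at 3 kHz.
228.5 kHz mod fs = 16.5 kHz.
16.5 kHz ≤ fs/2 = 26.5 kHz, appears at 16.5 kHz.
136 kHz mod fs = 30 kHz.
30 kHz > fs/2 = 26.5 kHz, folds to fs − 30 kHz = 23 kHz.
93 kHz mod fs = 40 kHz.
40 kHz > fs/2 = 26.5 kHz, folds to fs − 40 kHz = 13 kHz.
Distinct values: {3 kHz, 13 kHz, 16.5 kHz, 23 kHz} → 4.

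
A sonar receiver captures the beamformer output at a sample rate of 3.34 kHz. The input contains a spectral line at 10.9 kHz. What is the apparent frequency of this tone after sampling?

0.88 kHz

10.9 kHz mod fs = 0.88 kHz.
0.88 kHz ≤ fs/2 = 1.67 kHz, appears at 0.88 kHz.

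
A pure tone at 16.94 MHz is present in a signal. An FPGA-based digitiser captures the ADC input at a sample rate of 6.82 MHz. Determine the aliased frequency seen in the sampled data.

3.3 MHz

16.94 MHz mod fs = 3.3 MHz.
3.3 MHz ≤ fs/2 = 3.41 MHz, appears at 3.3 MHz.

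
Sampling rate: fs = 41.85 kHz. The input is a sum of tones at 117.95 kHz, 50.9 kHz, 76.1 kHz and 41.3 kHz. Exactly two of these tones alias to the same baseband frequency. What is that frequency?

fs/2 = 20.925 kHz.
117.95 kHz mod fs = 34.25 kHz.
34.25 kHz > fs/2 = 20.925 kHz, folds to fs − 34.25 kHz = 7.6 kHz.
50.9 kHz mod fs = 9.05 kHz.
9.05 kHz ≤ fs/2 = 20.925 kHz, appears at 9.05 kHz.
76.1 kHz mod fs = 34.25 kHz.
34.25 kHz > fs/2 = 20.925 kHz, folds to fs − 34.25 kHz = 7.6 kHz.
41.3 kHz > fs/2 = 20.925 kHz, folds to fs − 41.3 kHz = 0.55 kHz.
76.1 kHz and 117.95 kHz both map to 7.6 kHz.

7.6 kHz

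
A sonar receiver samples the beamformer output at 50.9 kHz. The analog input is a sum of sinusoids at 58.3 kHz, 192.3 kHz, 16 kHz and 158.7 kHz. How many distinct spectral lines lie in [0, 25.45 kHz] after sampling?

4

fs/2 = 25.45 kHz.
58.3 kHz mod fs = 7.4 kHz.
7.4 kHz ≤ fs/2 = 25.45 kHz, appears at 7.4 kHz.
192.3 kHz mod fs = 39.6 kHz.
39.6 kHz > fs/2 = 25.45 kHz, folds to fs − 39.6 kHz = 11.3 kHz.
16 kHz ≤ fs/2 = 25.45 kHz, passes unchanged.
158.7 kHz mod fs = 6 kHz.
6 kHz ≤ fs/2 = 25.45 kHz, appears at 6 kHz.
Distinct values: {6 kHz, 7.4 kHz, 11.3 kHz, 16 kHz} → 4.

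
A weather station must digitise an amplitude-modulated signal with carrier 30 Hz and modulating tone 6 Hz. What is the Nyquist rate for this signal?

72 Hz

AM sidebands sit at fc ± fm = 24 Hz and 36 Hz.
Highest-frequency component: 36 Hz.
Nyquist rate = 2 × 36 Hz = 72 Hz.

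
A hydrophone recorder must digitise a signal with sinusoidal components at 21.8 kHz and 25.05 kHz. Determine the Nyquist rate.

50.1 kHz

Highest-frequency component: 25.05 kHz.
Nyquist rate = 2 × 25.05 kHz = 50.1 kHz.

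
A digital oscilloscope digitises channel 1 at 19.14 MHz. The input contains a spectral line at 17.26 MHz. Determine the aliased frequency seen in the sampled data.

17.26 MHz > fs/2 = 9.57 MHz, folds to fs − 17.26 MHz = 1.88 MHz.

1.88 MHz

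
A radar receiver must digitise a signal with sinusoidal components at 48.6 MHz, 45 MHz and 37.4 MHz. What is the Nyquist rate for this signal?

97.2 MHz

Highest-frequency component: 48.6 MHz.
Nyquist rate = 2 × 48.6 MHz = 97.2 MHz.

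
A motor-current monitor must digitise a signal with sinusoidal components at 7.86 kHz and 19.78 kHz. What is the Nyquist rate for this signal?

Highest-frequency component: 19.78 kHz.
Nyquist rate = 2 × 19.78 kHz = 39.56 kHz.

39.56 kHz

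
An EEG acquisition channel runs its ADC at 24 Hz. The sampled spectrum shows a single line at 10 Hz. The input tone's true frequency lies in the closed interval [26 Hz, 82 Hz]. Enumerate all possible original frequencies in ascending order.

Frequencies that alias to 10 Hz are k·fs ± 10 Hz for integer k ≥ 0.
k=0: 10 Hz.
k=1: 14 Hz, 34 Hz.
k=2: 38 Hz, 58 Hz.
k=3: 62 Hz, 82 Hz.
k=4: 86 Hz, 106 Hz.
Within [26 Hz, 82 Hz]: 34 Hz, 38 Hz, 58 Hz, 62 Hz, 82 Hz.

34 Hz, 38 Hz, 58 Hz, 62 Hz, 82 Hz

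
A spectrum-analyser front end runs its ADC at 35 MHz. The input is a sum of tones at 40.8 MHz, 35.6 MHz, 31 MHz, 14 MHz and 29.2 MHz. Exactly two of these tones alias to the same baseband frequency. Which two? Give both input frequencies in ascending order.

fs/2 = 17.5 MHz.
40.8 MHz mod fs = 5.8 MHz.
5.8 MHz ≤ fs/2 = 17.5 MHz, appears at 5.8 MHz.
35.6 MHz mod fs = 0.6 MHz.
0.6 MHz ≤ fs/2 = 17.5 MHz, appears at 0.6 MHz.
31 MHz > fs/2 = 17.5 MHz, folds to fs − 31 MHz = 4 MHz.
14 MHz ≤ fs/2 = 17.5 MHz, passes unchanged.
29.2 MHz > fs/2 = 17.5 MHz, folds to fs − 29.2 MHz = 5.8 MHz.
29.2 MHz and 40.8 MHz both map to 5.8 MHz.

29.2 MHz, 40.8 MHz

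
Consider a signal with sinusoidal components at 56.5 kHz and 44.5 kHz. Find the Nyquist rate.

Highest-frequency component: 56.5 kHz.
Nyquist rate = 2 × 56.5 kHz = 113 kHz.

113 kHz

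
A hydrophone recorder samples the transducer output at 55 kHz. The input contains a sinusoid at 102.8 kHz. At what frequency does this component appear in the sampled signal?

7.2 kHz

102.8 kHz mod fs = 47.8 kHz.
47.8 kHz > fs/2 = 27.5 kHz, folds to fs − 47.8 kHz = 7.2 kHz.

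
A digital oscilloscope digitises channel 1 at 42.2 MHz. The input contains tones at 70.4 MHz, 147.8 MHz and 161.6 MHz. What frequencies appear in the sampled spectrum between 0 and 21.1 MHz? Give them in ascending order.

7.2 MHz, 14 MHz, 21 MHz

fs/2 = 21.1 MHz.
70.4 MHz mod fs = 28.2 MHz.
28.2 MHz > fs/2 = 21.1 MHz, folds to fs − 28.2 MHz = 14 MHz.
147.8 MHz mod fs = 21.2 MHz.
21.2 MHz > fs/2 = 21.1 MHz, folds to fs − 21.2 MHz = 21 MHz.
161.6 MHz mod fs = 35 MHz.
35 MHz > fs/2 = 21.1 MHz, folds to fs − 35 MHz = 7.2 MHz.
Distinct values: {7.2 MHz, 14 MHz, 21 MHz}.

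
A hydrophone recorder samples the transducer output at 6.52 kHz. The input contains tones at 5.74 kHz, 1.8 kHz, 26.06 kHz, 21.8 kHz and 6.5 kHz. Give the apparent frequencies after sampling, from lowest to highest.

0.02 kHz, 0.78 kHz, 1.8 kHz, 2.24 kHz

fs/2 = 3.26 kHz.
5.74 kHz > fs/2 = 3.26 kHz, folds to fs − 5.74 kHz = 0.78 kHz.
1.8 kHz ≤ fs/2 = 3.26 kHz, passes unchanged.
26.06 kHz mod fs = 6.5 kHz.
6.5 kHz > fs/2 = 3.26 kHz, folds to fs − 6.5 kHz = 0.02 kHz.
21.8 kHz mod fs = 2.24 kHz.
2.24 kHz ≤ fs/2 = 3.26 kHz, appears at 2.24 kHz.
6.5 kHz > fs/2 = 3.26 kHz, folds to fs − 6.5 kHz = 0.02 kHz.
Distinct values: {0.02 kHz, 0.78 kHz, 1.8 kHz, 2.24 kHz}.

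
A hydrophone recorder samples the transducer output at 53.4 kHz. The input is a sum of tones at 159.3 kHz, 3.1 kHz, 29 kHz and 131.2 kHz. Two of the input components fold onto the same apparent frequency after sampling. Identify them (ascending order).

29 kHz, 131.2 kHz

fs/2 = 26.7 kHz.
159.3 kHz mod fs = 52.5 kHz.
52.5 kHz > fs/2 = 26.7 kHz, folds to fs − 52.5 kHz = 0.9 kHz.
3.1 kHz ≤ fs/2 = 26.7 kHz, passes unchanged.
29 kHz > fs/2 = 26.7 kHz, folds to fs − 29 kHz = 24.4 kHz.
131.2 kHz mod fs = 24.4 kHz.
24.4 kHz ≤ fs/2 = 26.7 kHz, appears at 24.4 kHz.
29 kHz and 131.2 kHz both map to 24.4 kHz.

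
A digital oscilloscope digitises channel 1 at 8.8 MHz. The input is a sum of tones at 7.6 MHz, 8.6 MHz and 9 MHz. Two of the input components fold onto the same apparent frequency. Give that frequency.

fs/2 = 4.4 MHz.
7.6 MHz > fs/2 = 4.4 MHz, folds to fs − 7.6 MHz = 1.2 MHz.
8.6 MHz > fs/2 = 4.4 MHz, folds to fs − 8.6 MHz = 0.2 MHz.
9 MHz mod fs = 0.2 MHz.
0.2 MHz ≤ fs/2 = 4.4 MHz, appears at 0.2 MHz.
8.6 MHz and 9 MHz both map to 0.2 MHz.

0.2 MHz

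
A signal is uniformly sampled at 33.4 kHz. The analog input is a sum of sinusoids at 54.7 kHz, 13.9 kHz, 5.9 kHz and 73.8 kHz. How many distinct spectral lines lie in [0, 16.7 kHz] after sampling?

fs/2 = 16.7 kHz.
54.7 kHz mod fs = 21.3 kHz.
21.3 kHz > fs/2 = 16.7 kHz, folds to fs − 21.3 kHz = 12.1 kHz.
13.9 kHz ≤ fs/2 = 16.7 kHz, passes unchanged.
5.9 kHz ≤ fs/2 = 16.7 kHz, passes unchanged.
73.8 kHz mod fs = 7 kHz.
7 kHz ≤ fs/2 = 16.7 kHz, appears at 7 kHz.
Distinct values: {5.9 kHz, 7 kHz, 12.1 kHz, 13.9 kHz} → 4.

4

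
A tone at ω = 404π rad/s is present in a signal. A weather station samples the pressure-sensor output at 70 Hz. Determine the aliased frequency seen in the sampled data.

8 Hz

ω = 404π rad/s → f = ω/(2π) = 202 Hz.
202 Hz mod fs = 62 Hz.
62 Hz > fs/2 = 35 Hz, folds to fs − 62 Hz = 8 Hz.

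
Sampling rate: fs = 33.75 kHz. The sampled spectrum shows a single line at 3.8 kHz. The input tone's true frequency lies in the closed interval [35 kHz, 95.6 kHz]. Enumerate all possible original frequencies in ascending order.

Frequencies that alias to 3.8 kHz are k·fs ± 3.8 kHz for integer k ≥ 0.
k=0: 3.8 kHz.
k=1: 29.95 kHz, 37.55 kHz.
k=2: 63.7 kHz, 71.3 kHz.
k=3: 97.45 kHz, 105.05 kHz.
Within [35 kHz, 95.6 kHz]: 37.55 kHz, 63.7 kHz, 71.3 kHz.

37.55 kHz, 63.7 kHz, 71.3 kHz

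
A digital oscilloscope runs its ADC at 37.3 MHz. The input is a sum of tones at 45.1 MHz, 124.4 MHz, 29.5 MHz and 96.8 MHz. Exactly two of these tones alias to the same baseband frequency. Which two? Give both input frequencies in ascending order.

29.5 MHz, 45.1 MHz

fs/2 = 18.65 MHz.
45.1 MHz mod fs = 7.8 MHz.
7.8 MHz ≤ fs/2 = 18.65 MHz, appears at 7.8 MHz.
124.4 MHz mod fs = 12.5 MHz.
12.5 MHz ≤ fs/2 = 18.65 MHz, appears at 12.5 MHz.
29.5 MHz > fs/2 = 18.65 MHz, folds to fs − 29.5 MHz = 7.8 MHz.
96.8 MHz mod fs = 22.2 MHz.
22.2 MHz > fs/2 = 18.65 MHz, folds to fs − 22.2 MHz = 15.1 MHz.
29.5 MHz and 45.1 MHz both map to 7.8 MHz.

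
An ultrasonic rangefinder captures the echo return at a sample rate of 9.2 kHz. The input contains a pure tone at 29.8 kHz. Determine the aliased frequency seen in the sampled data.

2.2 kHz

29.8 kHz mod fs = 2.2 kHz.
2.2 kHz ≤ fs/2 = 4.6 kHz, appears at 2.2 kHz.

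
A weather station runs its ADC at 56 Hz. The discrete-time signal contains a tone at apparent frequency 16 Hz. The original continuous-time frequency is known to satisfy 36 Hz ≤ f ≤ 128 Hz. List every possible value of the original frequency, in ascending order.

Frequencies that alias to 16 Hz are k·fs ± 16 Hz for integer k ≥ 0.
k=0: 16 Hz.
k=1: 40 Hz, 72 Hz.
k=2: 96 Hz, 128 Hz.
k=3: 152 Hz, 184 Hz.
Within [36 Hz, 128 Hz]: 40 Hz, 72 Hz, 96 Hz, 128 Hz.

40 Hz, 72 Hz, 96 Hz, 128 Hz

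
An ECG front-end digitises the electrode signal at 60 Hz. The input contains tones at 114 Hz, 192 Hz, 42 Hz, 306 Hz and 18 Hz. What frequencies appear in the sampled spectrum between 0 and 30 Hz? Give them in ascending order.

fs/2 = 30 Hz.
114 Hz mod fs = 54 Hz.
54 Hz > fs/2 = 30 Hz, folds to fs − 54 Hz = 6 Hz.
192 Hz mod fs = 12 Hz.
12 Hz ≤ fs/2 = 30 Hz, appears at 12 Hz.
42 Hz > fs/2 = 30 Hz, folds to fs − 42 Hz = 18 Hz.
306 Hz mod fs = 6 Hz.
6 Hz ≤ fs/2 = 30 Hz, appears at 6 Hz.
18 Hz ≤ fs/2 = 30 Hz, passes unchanged.
Distinct values: {6 Hz, 12 Hz, 18 Hz}.

6 Hz, 12 Hz, 18 Hz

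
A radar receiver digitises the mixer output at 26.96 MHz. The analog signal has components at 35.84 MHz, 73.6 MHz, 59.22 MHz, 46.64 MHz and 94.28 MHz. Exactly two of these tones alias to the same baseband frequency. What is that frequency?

7.28 MHz

fs/2 = 13.48 MHz.
35.84 MHz mod fs = 8.88 MHz.
8.88 MHz ≤ fs/2 = 13.48 MHz, appears at 8.88 MHz.
73.6 MHz mod fs = 19.68 MHz.
19.68 MHz > fs/2 = 13.48 MHz, folds to fs − 19.68 MHz = 7.28 MHz.
59.22 MHz mod fs = 5.3 MHz.
5.3 MHz ≤ fs/2 = 13.48 MHz, appears at 5.3 MHz.
46.64 MHz mod fs = 19.68 MHz.
19.68 MHz > fs/2 = 13.48 MHz, folds to fs − 19.68 MHz = 7.28 MHz.
94.28 MHz mod fs = 13.4 MHz.
13.4 MHz ≤ fs/2 = 13.48 MHz, appears at 13.4 MHz.
46.64 MHz and 73.6 MHz both map to 7.28 MHz.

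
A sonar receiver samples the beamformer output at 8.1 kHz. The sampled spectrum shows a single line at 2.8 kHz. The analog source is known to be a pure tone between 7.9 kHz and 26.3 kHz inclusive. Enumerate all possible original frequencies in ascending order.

10.9 kHz, 13.4 kHz, 19 kHz, 21.5 kHz

Frequencies that alias to 2.8 kHz are k·fs ± 2.8 kHz for integer k ≥ 0.
k=0: 2.8 kHz.
k=1: 5.3 kHz, 10.9 kHz.
k=2: 13.4 kHz, 19 kHz.
k=3: 21.5 kHz, 27.1 kHz.
k=4: 29.6 kHz, 35.2 kHz.
Within [7.9 kHz, 26.3 kHz]: 10.9 kHz, 13.4 kHz, 19 kHz, 21.5 kHz.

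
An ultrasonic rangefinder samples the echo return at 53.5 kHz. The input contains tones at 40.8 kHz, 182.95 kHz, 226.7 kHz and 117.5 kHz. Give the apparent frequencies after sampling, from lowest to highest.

10.5 kHz, 12.7 kHz, 22.45 kHz

fs/2 = 26.75 kHz.
40.8 kHz > fs/2 = 26.75 kHz, folds to fs − 40.8 kHz = 12.7 kHz.
182.95 kHz mod fs = 22.45 kHz.
22.45 kHz ≤ fs/2 = 26.75 kHz, appears at 22.45 kHz.
226.7 kHz mod fs = 12.7 kHz.
12.7 kHz ≤ fs/2 = 26.75 kHz, appears at 12.7 kHz.
117.5 kHz mod fs = 10.5 kHz.
10.5 kHz ≤ fs/2 = 26.75 kHz, appears at 10.5 kHz.
Distinct values: {10.5 kHz, 12.7 kHz, 22.45 kHz}.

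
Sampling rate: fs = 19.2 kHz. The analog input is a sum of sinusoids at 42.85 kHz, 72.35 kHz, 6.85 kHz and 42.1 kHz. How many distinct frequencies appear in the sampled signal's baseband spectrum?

3

fs/2 = 9.6 kHz.
42.85 kHz mod fs = 4.45 kHz.
4.45 kHz ≤ fs/2 = 9.6 kHz, appears at 4.45 kHz.
72.35 kHz mod fs = 14.75 kHz.
14.75 kHz > fs/2 = 9.6 kHz, folds to fs − 14.75 kHz = 4.45 kHz.
6.85 kHz ≤ fs/2 = 9.6 kHz, passes unchanged.
42.1 kHz mod fs = 3.7 kHz.
3.7 kHz ≤ fs/2 = 9.6 kHz, appears at 3.7 kHz.
Distinct values: {3.7 kHz, 4.45 kHz, 6.85 kHz} → 3.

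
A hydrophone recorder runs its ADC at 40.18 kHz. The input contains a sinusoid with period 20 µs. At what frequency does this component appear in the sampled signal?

9.82 kHz

T = 20 µs → f = 1/T = 50 kHz.
50 kHz mod fs = 9.82 kHz.
9.82 kHz ≤ fs/2 = 20.09 kHz, appears at 9.82 kHz.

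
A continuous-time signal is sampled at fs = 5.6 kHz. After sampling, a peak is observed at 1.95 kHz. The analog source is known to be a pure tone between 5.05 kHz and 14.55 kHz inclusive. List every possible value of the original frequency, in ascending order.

Frequencies that alias to 1.95 kHz are k·fs ± 1.95 kHz for integer k ≥ 0.
k=0: 1.95 kHz.
k=1: 3.65 kHz, 7.55 kHz.
k=2: 9.25 kHz, 13.15 kHz.
k=3: 14.85 kHz, 18.75 kHz.
Within [5.05 kHz, 14.55 kHz]: 7.55 kHz, 9.25 kHz, 13.15 kHz.

7.55 kHz, 9.25 kHz, 13.15 kHz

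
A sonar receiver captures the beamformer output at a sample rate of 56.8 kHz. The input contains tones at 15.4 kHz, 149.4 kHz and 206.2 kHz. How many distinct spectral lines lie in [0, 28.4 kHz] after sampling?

fs/2 = 28.4 kHz.
15.4 kHz ≤ fs/2 = 28.4 kHz, passes unchanged.
149.4 kHz mod fs = 35.8 kHz.
35.8 kHz > fs/2 = 28.4 kHz, folds to fs − 35.8 kHz = 21 kHz.
206.2 kHz mod fs = 35.8 kHz.
35.8 kHz > fs/2 = 28.4 kHz, folds to fs − 35.8 kHz = 21 kHz.
Distinct values: {15.4 kHz, 21 kHz} → 2.

2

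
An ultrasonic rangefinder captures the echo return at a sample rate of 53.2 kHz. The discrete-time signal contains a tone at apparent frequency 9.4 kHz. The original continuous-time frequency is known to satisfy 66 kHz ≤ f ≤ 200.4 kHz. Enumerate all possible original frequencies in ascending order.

Frequencies that alias to 9.4 kHz are k·fs ± 9.4 kHz for integer k ≥ 0.
k=0: 9.4 kHz.
k=1: 43.8 kHz, 62.6 kHz.
k=2: 97 kHz, 115.8 kHz.
k=3: 150.2 kHz, 169 kHz.
k=4: 203.4 kHz, 222.2 kHz.
Within [66 kHz, 200.4 kHz]: 97 kHz, 115.8 kHz, 150.2 kHz, 169 kHz.

97 kHz, 115.8 kHz, 150.2 kHz, 169 kHz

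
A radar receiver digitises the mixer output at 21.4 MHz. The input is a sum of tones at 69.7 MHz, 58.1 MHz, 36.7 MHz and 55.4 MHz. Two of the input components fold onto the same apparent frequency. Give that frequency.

fs/2 = 10.7 MHz.
69.7 MHz mod fs = 5.5 MHz.
5.5 MHz ≤ fs/2 = 10.7 MHz, appears at 5.5 MHz.
58.1 MHz mod fs = 15.3 MHz.
15.3 MHz > fs/2 = 10.7 MHz, folds to fs − 15.3 MHz = 6.1 MHz.
36.7 MHz mod fs = 15.3 MHz.
15.3 MHz > fs/2 = 10.7 MHz, folds to fs − 15.3 MHz = 6.1 MHz.
55.4 MHz mod fs = 12.6 MHz.
12.6 MHz > fs/2 = 10.7 MHz, folds to fs − 12.6 MHz = 8.8 MHz.
36.7 MHz and 58.1 MHz both map to 6.1 MHz.

6.1 MHz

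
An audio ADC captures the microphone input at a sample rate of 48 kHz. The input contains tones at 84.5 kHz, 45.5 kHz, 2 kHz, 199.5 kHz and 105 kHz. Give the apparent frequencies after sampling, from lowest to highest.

2 kHz, 2.5 kHz, 7.5 kHz, 9 kHz, 11.5 kHz

fs/2 = 24 kHz.
84.5 kHz mod fs = 36.5 kHz.
36.5 kHz > fs/2 = 24 kHz, folds to fs − 36.5 kHz = 11.5 kHz.
45.5 kHz > fs/2 = 24 kHz, folds to fs − 45.5 kHz = 2.5 kHz.
2 kHz ≤ fs/2 = 24 kHz, passes unchanged.
199.5 kHz mod fs = 7.5 kHz.
7.5 kHz ≤ fs/2 = 24 kHz, appears at 7.5 kHz.
105 kHz mod fs = 9 kHz.
9 kHz ≤ fs/2 = 24 kHz, appears at 9 kHz.
Distinct values: {2 kHz, 2.5 kHz, 7.5 kHz, 9 kHz, 11.5 kHz}.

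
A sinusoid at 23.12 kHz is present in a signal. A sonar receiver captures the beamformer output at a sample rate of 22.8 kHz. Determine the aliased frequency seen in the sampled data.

23.12 kHz mod fs = 0.32 kHz.
0.32 kHz ≤ fs/2 = 11.4 kHz, appears at 0.32 kHz.

0.32 kHz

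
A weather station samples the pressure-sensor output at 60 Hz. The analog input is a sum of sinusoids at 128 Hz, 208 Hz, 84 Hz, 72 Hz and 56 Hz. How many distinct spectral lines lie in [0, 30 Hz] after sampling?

5

fs/2 = 30 Hz.
128 Hz mod fs = 8 Hz.
8 Hz ≤ fs/2 = 30 Hz, appears at 8 Hz.
208 Hz mod fs = 28 Hz.
28 Hz ≤ fs/2 = 30 Hz, appears at 28 Hz.
84 Hz mod fs = 24 Hz.
24 Hz ≤ fs/2 = 30 Hz, appears at 24 Hz.
72 Hz mod fs = 12 Hz.
12 Hz ≤ fs/2 = 30 Hz, appears at 12 Hz.
56 Hz > fs/2 = 30 Hz, folds to fs − 56 Hz = 4 Hz.
Distinct values: {4 Hz, 8 Hz, 12 Hz, 24 Hz, 28 Hz} → 5.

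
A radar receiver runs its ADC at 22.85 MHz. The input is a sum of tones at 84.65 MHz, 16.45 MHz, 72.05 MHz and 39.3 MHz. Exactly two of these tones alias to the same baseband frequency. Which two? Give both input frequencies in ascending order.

fs/2 = 11.425 MHz.
84.65 MHz mod fs = 16.1 MHz.
16.1 MHz > fs/2 = 11.425 MHz, folds to fs − 16.1 MHz = 6.75 MHz.
16.45 MHz > fs/2 = 11.425 MHz, folds to fs − 16.45 MHz = 6.4 MHz.
72.05 MHz mod fs = 3.5 MHz.
3.5 MHz ≤ fs/2 = 11.425 MHz, appears at 3.5 MHz.
39.3 MHz mod fs = 16.45 MHz.
16.45 MHz > fs/2 = 11.425 MHz, folds to fs − 16.45 MHz = 6.4 MHz.
16.45 MHz and 39.3 MHz both map to 6.4 MHz.

16.45 MHz, 39.3 MHz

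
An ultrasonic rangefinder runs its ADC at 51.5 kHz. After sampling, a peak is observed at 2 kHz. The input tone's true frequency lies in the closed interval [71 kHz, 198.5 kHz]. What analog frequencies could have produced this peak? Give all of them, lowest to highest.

Frequencies that alias to 2 kHz are k·fs ± 2 kHz for integer k ≥ 0.
k=0: 2 kHz.
k=1: 49.5 kHz, 53.5 kHz.
k=2: 101 kHz, 105 kHz.
k=3: 152.5 kHz, 156.5 kHz.
k=4: 204 kHz, 208 kHz.
Within [71 kHz, 198.5 kHz]: 101 kHz, 105 kHz, 152.5 kHz, 156.5 kHz.

101 kHz, 105 kHz, 152.5 kHz, 156.5 kHz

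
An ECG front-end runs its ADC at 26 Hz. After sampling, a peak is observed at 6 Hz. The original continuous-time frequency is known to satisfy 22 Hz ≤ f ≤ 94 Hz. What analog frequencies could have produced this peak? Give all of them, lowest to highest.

32 Hz, 46 Hz, 58 Hz, 72 Hz, 84 Hz

Frequencies that alias to 6 Hz are k·fs ± 6 Hz for integer k ≥ 0.
k=0: 6 Hz.
k=1: 20 Hz, 32 Hz.
k=2: 46 Hz, 58 Hz.
k=3: 72 Hz, 84 Hz.
k=4: 98 Hz, 110 Hz.
Within [22 Hz, 94 Hz]: 32 Hz, 46 Hz, 58 Hz, 72 Hz, 84 Hz.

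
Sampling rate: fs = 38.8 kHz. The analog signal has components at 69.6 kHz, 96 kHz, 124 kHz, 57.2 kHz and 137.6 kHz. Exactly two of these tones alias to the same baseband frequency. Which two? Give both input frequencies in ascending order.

fs/2 = 19.4 kHz.
69.6 kHz mod fs = 30.8 kHz.
30.8 kHz > fs/2 = 19.4 kHz, folds to fs − 30.8 kHz = 8 kHz.
96 kHz mod fs = 18.4 kHz.
18.4 kHz ≤ fs/2 = 19.4 kHz, appears at 18.4 kHz.
124 kHz mod fs = 7.6 kHz.
7.6 kHz ≤ fs/2 = 19.4 kHz, appears at 7.6 kHz.
57.2 kHz mod fs = 18.4 kHz.
18.4 kHz ≤ fs/2 = 19.4 kHz, appears at 18.4 kHz.
137.6 kHz mod fs = 21.2 kHz.
21.2 kHz > fs/2 = 19.4 kHz, folds to fs − 21.2 kHz = 17.6 kHz.
57.2 kHz and 96 kHz both map to 18.4 kHz.

57.2 kHz, 96 kHz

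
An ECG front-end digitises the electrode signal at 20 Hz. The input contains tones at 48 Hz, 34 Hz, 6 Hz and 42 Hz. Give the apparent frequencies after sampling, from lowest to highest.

2 Hz, 6 Hz, 8 Hz

fs/2 = 10 Hz.
48 Hz mod fs = 8 Hz.
8 Hz ≤ fs/2 = 10 Hz, appears at 8 Hz.
34 Hz mod fs = 14 Hz.
14 Hz > fs/2 = 10 Hz, folds to fs − 14 Hz = 6 Hz.
6 Hz ≤ fs/2 = 10 Hz, passes unchanged.
42 Hz mod fs = 2 Hz.
2 Hz ≤ fs/2 = 10 Hz, appears at 2 Hz.
Distinct values: {2 Hz, 6 Hz, 8 Hz}.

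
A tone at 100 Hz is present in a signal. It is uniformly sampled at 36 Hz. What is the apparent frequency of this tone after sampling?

8 Hz

100 Hz mod fs = 28 Hz.
28 Hz > fs/2 = 18 Hz, folds to fs − 28 Hz = 8 Hz.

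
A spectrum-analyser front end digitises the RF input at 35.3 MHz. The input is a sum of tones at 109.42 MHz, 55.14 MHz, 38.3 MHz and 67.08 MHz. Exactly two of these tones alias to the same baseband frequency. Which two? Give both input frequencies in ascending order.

67.08 MHz, 109.42 MHz

fs/2 = 17.65 MHz.
109.42 MHz mod fs = 3.52 MHz.
3.52 MHz ≤ fs/2 = 17.65 MHz, appears at 3.52 MHz.
55.14 MHz mod fs = 19.84 MHz.
19.84 MHz > fs/2 = 17.65 MHz, folds to fs − 19.84 MHz = 15.46 MHz.
38.3 MHz mod fs = 3 MHz.
3 MHz ≤ fs/2 = 17.65 MHz, appears at 3 MHz.
67.08 MHz mod fs = 31.78 MHz.
31.78 MHz > fs/2 = 17.65 MHz, folds to fs − 31.78 MHz = 3.52 MHz.
67.08 MHz and 109.42 MHz both map to 3.52 MHz.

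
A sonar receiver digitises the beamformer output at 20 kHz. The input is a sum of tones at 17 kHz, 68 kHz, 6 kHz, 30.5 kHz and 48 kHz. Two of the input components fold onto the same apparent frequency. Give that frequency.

8 kHz

fs/2 = 10 kHz.
17 kHz > fs/2 = 10 kHz, folds to fs − 17 kHz = 3 kHz.
68 kHz mod fs = 8 kHz.
8 kHz ≤ fs/2 = 10 kHz, appears at 8 kHz.
6 kHz ≤ fs/2 = 10 kHz, passes unchanged.
30.5 kHz mod fs = 10.5 kHz.
10.5 kHz > fs/2 = 10 kHz, folds to fs − 10.5 kHz = 9.5 kHz.
48 kHz mod fs = 8 kHz.
8 kHz ≤ fs/2 = 10 kHz, appears at 8 kHz.
48 kHz and 68 kHz both map to 8 kHz.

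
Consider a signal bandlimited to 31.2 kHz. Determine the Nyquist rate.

62.4 kHz

Nyquist rate = 2 × 31.2 kHz = 62.4 kHz.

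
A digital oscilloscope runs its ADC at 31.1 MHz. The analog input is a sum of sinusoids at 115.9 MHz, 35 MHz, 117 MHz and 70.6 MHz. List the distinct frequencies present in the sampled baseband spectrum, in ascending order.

fs/2 = 15.55 MHz.
115.9 MHz mod fs = 22.6 MHz.
22.6 MHz > fs/2 = 15.55 MHz, folds to fs − 22.6 MHz = 8.5 MHz.
35 MHz mod fs = 3.9 MHz.
3.9 MHz ≤ fs/2 = 15.55 MHz, appears at 3.9 MHz.
117 MHz mod fs = 23.7 MHz.
23.7 MHz > fs/2 = 15.55 MHz, folds to fs − 23.7 MHz = 7.4 MHz.
70.6 MHz mod fs = 8.4 MHz.
8.4 MHz ≤ fs/2 = 15.55 MHz, appears at 8.4 MHz.
Distinct values: {3.9 MHz, 7.4 MHz, 8.4 MHz, 8.5 MHz}.

3.9 MHz, 7.4 MHz, 8.4 MHz, 8.5 MHz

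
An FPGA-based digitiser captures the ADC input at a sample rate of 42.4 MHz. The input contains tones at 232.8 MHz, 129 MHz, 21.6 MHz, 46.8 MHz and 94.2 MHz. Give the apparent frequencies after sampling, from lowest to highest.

1.8 MHz, 4.4 MHz, 9.4 MHz, 20.8 MHz

fs/2 = 21.2 MHz.
232.8 MHz mod fs = 20.8 MHz.
20.8 MHz ≤ fs/2 = 21.2 MHz, appears at 20.8 MHz.
129 MHz mod fs = 1.8 MHz.
1.8 MHz ≤ fs/2 = 21.2 MHz, appears at 1.8 MHz.
21.6 MHz > fs/2 = 21.2 MHz, folds to fs − 21.6 MHz = 20.8 MHz.
46.8 MHz mod fs = 4.4 MHz.
4.4 MHz ≤ fs/2 = 21.2 MHz, appears at 4.4 MHz.
94.2 MHz mod fs = 9.4 MHz.
9.4 MHz ≤ fs/2 = 21.2 MHz, appears at 9.4 MHz.
Distinct values: {1.8 MHz, 4.4 MHz, 9.4 MHz, 20.8 MHz}.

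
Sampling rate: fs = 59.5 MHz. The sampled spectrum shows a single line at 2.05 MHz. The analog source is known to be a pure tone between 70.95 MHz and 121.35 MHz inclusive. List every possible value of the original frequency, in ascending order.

Frequencies that alias to 2.05 MHz are k·fs ± 2.05 MHz for integer k ≥ 0.
k=0: 2.05 MHz.
k=1: 57.45 MHz, 61.55 MHz.
k=2: 116.95 MHz, 121.05 MHz.
k=3: 176.45 MHz, 180.55 MHz.
Within [70.95 MHz, 121.35 MHz]: 116.95 MHz, 121.05 MHz.

116.95 MHz, 121.05 MHz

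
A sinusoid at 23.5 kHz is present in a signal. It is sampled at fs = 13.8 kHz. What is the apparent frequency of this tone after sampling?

4.1 kHz

23.5 kHz mod fs = 9.7 kHz.
9.7 kHz > fs/2 = 6.9 kHz, folds to fs − 9.7 kHz = 4.1 kHz.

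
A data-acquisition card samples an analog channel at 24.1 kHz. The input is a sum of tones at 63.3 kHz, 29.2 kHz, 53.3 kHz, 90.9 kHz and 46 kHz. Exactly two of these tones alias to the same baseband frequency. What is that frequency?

fs/2 = 12.05 kHz.
63.3 kHz mod fs = 15.1 kHz.
15.1 kHz > fs/2 = 12.05 kHz, folds to fs − 15.1 kHz = 9 kHz.
29.2 kHz mod fs = 5.1 kHz.
5.1 kHz ≤ fs/2 = 12.05 kHz, appears at 5.1 kHz.
53.3 kHz mod fs = 5.1 kHz.
5.1 kHz ≤ fs/2 = 12.05 kHz, appears at 5.1 kHz.
90.9 kHz mod fs = 18.6 kHz.
18.6 kHz > fs/2 = 12.05 kHz, folds to fs − 18.6 kHz = 5.5 kHz.
46 kHz mod fs = 21.9 kHz.
21.9 kHz > fs/2 = 12.05 kHz, folds to fs − 21.9 kHz = 2.2 kHz.
29.2 kHz and 53.3 kHz both map to 5.1 kHz.

5.1 kHz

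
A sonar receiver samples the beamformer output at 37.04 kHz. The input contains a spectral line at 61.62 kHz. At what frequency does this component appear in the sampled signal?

12.46 kHz

61.62 kHz mod fs = 24.58 kHz.
24.58 kHz > fs/2 = 18.52 kHz, folds to fs − 24.58 kHz = 12.46 kHz.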